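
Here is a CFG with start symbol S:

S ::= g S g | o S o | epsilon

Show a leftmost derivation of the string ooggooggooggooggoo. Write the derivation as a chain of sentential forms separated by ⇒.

S ⇒ oSo ⇒ ooSoo ⇒ oogSgoo ⇒ ooggSggoo ⇒ ooggoSoggoo ⇒ ooggooSooggoo ⇒ ooggoogSgooggoo ⇒ ooggooggSggooggoo ⇒ ooggooggoSoggooggoo ⇒ ooggooggooggooggoo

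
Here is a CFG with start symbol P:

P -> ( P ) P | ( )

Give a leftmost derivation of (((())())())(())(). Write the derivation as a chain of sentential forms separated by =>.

P => (P)P => ((P)P)P => (((P)P)P)P => (((())P)P)P => (((())())P)P => (((())())())P => (((())())())(P)P => (((())())())(())P => (((())())())(())()

P => (P)P   [P -> ( P ) P]
(P)P => ((P)P)P   [P -> ( P ) P]
((P)P)P => (((P)P)P)P   [P -> ( P ) P]
(((P)P)P)P => (((())P)P)P   [P -> ( )]
(((())P)P)P => (((())())P)P   [P -> ( )]
(((())())P)P => (((())())())P   [P -> ( )]
(((())())())P => (((())())())(P)P   [P -> ( P ) P]
(((())())())(P)P => (((())())())(())P   [P -> ( )]
(((())())())(())P => (((())())())(())()   [P -> ( )]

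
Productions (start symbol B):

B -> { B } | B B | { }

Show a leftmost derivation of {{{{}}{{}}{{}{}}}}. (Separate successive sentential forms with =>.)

B => {B}   [B -> { B }]
{B} => {{B}}   [B -> { B }]
{{B}} => {{BB}}   [B -> B B]
{{BB}} => {{{B}B}}   [B -> { B }]
{{{B}B}} => {{{{}}B}}   [B -> { }]
{{{{}}B}} => {{{{}}BB}}   [B -> B B]
{{{{}}BB}} => {{{{}}{B}B}}   [B -> { B }]
{{{{}}{B}B}} => {{{{}}{{}}B}}   [B -> { }]
{{{{}}{{}}B}} => {{{{}}{{}}{B}}}   [B -> { B }]
{{{{}}{{}}{B}}} => {{{{}}{{}}{BB}}}   [B -> B B]
{{{{}}{{}}{BB}}} => {{{{}}{{}}{{}B}}}   [B -> { }]
{{{{}}{{}}{{}B}}} => {{{{}}{{}}{{}{}}}}   [B -> { }]

B => {B} => {{B}} => {{BB}} => {{{B}B}} => {{{{}}B}} => {{{{}}BB}} => {{{{}}{B}B}} => {{{{}}{{}}B}} => {{{{}}{{}}{B}}} => {{{{}}{{}}{BB}}} => {{{{}}{{}}{{}B}}} => {{{{}}{{}}{{}{}}}}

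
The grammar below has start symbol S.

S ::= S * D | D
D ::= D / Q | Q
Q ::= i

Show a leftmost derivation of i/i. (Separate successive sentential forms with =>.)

S => D => D/Q => Q/Q => i/Q => i/i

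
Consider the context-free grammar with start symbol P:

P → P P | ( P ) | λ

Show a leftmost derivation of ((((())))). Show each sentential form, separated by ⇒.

P⇒PP⇒(P)P⇒((P))P⇒(((P)))P⇒((((P))))P⇒((((PP))))P⇒(((((P)P))))P⇒((((()P))))P⇒((((()))))P⇒((((()))))

P ⇒ PP   [P → P P]
PP ⇒ (P)P   [P → ( P )]
(P)P ⇒ ((P))P   [P → ( P )]
((P))P ⇒ (((P)))P   [P → ( P )]
(((P)))P ⇒ ((((P))))P   [P → ( P )]
((((P))))P ⇒ ((((PP))))P   [P → P P]
((((PP))))P ⇒ (((((P)P))))P   [P → ( P )]
(((((P)P))))P ⇒ ((((()P))))P   [P → λ]
((((()P))))P ⇒ ((((()))))P   [P → λ]
((((()))))P ⇒ ((((()))))   [P → λ]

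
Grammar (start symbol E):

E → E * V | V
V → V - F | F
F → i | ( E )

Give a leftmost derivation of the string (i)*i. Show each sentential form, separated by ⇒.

E ⇒ E*V   [E → E * V]
E*V ⇒ V*V   [E → V]
V*V ⇒ F*V   [V → F]
F*V ⇒ (E)*V   [F → ( E )]
(E)*V ⇒ (V)*V   [E → V]
(V)*V ⇒ (F)*V   [V → F]
(F)*V ⇒ (i)*V   [F → i]
(i)*V ⇒ (i)*F   [V → F]
(i)*F ⇒ (i)*i   [F → i]

E⇒E*V⇒V*V⇒F*V⇒(E)*V⇒(V)*V⇒(F)*V⇒(i)*V⇒(i)*F⇒(i)*i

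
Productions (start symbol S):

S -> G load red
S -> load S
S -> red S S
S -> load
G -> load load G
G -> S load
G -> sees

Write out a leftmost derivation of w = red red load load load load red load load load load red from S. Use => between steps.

S => G load red => S load load red => red S S load load red => red red S S S load load red => red red G load red S S load load red => red red S load load red S S load load red => red red load S load load red S S load load red => red red load load load load red S S load load red => red red load load load load red load S load load red => red red load load load load red load load load load red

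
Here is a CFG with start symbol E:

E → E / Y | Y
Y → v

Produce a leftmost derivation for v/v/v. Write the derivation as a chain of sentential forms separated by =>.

E => E/Y => E/Y/Y => Y/Y/Y => v/Y/Y => v/v/Y => v/v/v

E => E/Y   [E → E / Y]
E/Y => E/Y/Y   [E → E / Y]
E/Y/Y => Y/Y/Y   [E → Y]
Y/Y/Y => v/Y/Y   [Y → v]
v/Y/Y => v/v/Y   [Y → v]
v/v/Y => v/v/v   [Y → v]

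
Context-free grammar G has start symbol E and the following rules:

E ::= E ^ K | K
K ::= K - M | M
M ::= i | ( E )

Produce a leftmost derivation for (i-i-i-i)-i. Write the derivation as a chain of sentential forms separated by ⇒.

E ⇒ K ⇒ K-M ⇒ M-M ⇒ (E)-M ⇒ (K)-M ⇒ (K-M)-M ⇒ (K-M-M)-M ⇒ (K-M-M-M)-M ⇒ (M-M-M-M)-M ⇒ (i-M-M-M)-M ⇒ (i-i-M-M)-M ⇒ (i-i-i-M)-M ⇒ (i-i-i-i)-M ⇒ (i-i-i-i)-i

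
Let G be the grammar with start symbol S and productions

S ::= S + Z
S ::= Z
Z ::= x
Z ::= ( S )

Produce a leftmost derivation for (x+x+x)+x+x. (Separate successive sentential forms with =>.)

S => S+Z => S+Z+Z => Z+Z+Z => (S)+Z+Z => (S+Z)+Z+Z => (S+Z+Z)+Z+Z => (Z+Z+Z)+Z+Z => (x+Z+Z)+Z+Z => (x+x+Z)+Z+Z => (x+x+x)+Z+Z => (x+x+x)+x+Z => (x+x+x)+x+x

S => S+Z   [S ::= S + Z]
S+Z => S+Z+Z   [S ::= S + Z]
S+Z+Z => Z+Z+Z   [S ::= Z]
Z+Z+Z => (S)+Z+Z   [Z ::= ( S )]
(S)+Z+Z => (S+Z)+Z+Z   [S ::= S + Z]
(S+Z)+Z+Z => (S+Z+Z)+Z+Z   [S ::= S + Z]
(S+Z+Z)+Z+Z => (Z+Z+Z)+Z+Z   [S ::= Z]
(Z+Z+Z)+Z+Z => (x+Z+Z)+Z+Z   [Z ::= x]
(x+Z+Z)+Z+Z => (x+x+Z)+Z+Z   [Z ::= x]
(x+x+Z)+Z+Z => (x+x+x)+Z+Z   [Z ::= x]
(x+x+x)+Z+Z => (x+x+x)+x+Z   [Z ::= x]
(x+x+x)+x+Z => (x+x+x)+x+x   [Z ::= x]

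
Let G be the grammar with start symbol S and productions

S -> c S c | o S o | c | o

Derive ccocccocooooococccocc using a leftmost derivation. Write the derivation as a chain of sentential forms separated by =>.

S=>cSc=>ccScc=>ccoSocc=>ccocScocc=>ccoccSccocc=>ccocccScccocc=>ccocccoSocccocc=>ccocccocScocccocc=>ccocccocoSococccocc=>ccocccocooSoococccocc=>ccocccocooooococccocc

S => cSc   [S -> c S c]
cSc => ccScc   [S -> c S c]
ccScc => ccoSocc   [S -> o S o]
ccoSocc => ccocScocc   [S -> c S c]
ccocScocc => ccoccSccocc   [S -> c S c]
ccoccSccocc => ccocccScccocc   [S -> c S c]
ccocccScccocc => ccocccoSocccocc   [S -> o S o]
ccocccoSocccocc => ccocccocScocccocc   [S -> c S c]
ccocccocScocccocc => ccocccocoSococccocc   [S -> o S o]
ccocccocoSococccocc => ccocccocooSoococccocc   [S -> o S o]
ccocccocooSoococccocc => ccocccocooooococccocc   [S -> o]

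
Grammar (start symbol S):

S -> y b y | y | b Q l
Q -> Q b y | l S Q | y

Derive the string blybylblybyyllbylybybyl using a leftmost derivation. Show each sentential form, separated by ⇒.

S ⇒ bQl ⇒ bQbyl ⇒ bQbybyl ⇒ blSQbybyl ⇒ blybyQbybyl ⇒ blybylSQbybyl ⇒ blybylbQlQbybyl ⇒ blybylblSQlQbybyl ⇒ blybylblybyQlQbybyl ⇒ blybylblybyylQbybyl ⇒ blybylblybyyllSQbybyl ⇒ blybylblybyyllbQlQbybyl ⇒ blybylblybyyllbylQbybyl ⇒ blybylblybyyllbylybybyl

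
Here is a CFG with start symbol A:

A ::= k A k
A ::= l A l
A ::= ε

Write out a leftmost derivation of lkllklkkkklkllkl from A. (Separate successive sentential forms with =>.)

A => lAl => lkAkl => lklAlkl => lkllAllkl => lkllkAkllkl => lkllklAlkllkl => lkllklkAklkllkl => lkllklkkAkklkllkl => lkllklkkkklkllkl

A => lAl   [A ::= l A l]
lAl => lkAkl   [A ::= k A k]
lkAkl => lklAlkl   [A ::= l A l]
lklAlkl => lkllAllkl   [A ::= l A l]
lkllAllkl => lkllkAkllkl   [A ::= k A k]
lkllkAkllkl => lkllklAlkllkl   [A ::= l A l]
lkllklAlkllkl => lkllklkAklkllkl   [A ::= k A k]
lkllklkAklkllkl => lkllklkkAkklkllkl   [A ::= k A k]
lkllklkkAkklkllkl => lkllklkkkklkllkl   [A ::= ε]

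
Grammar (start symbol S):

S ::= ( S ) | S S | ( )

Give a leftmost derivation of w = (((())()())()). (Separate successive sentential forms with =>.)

S => (S) => (SS) => ((S)S) => ((SS)S) => (((S)S)S) => (((())S)S) => (((())SS)S) => (((())()S)S) => (((())()())S) => (((())()())())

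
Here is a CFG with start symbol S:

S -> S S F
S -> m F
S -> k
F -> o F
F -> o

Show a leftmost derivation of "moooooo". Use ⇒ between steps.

S ⇒ mF   [S -> m F]
mF ⇒ moF   [F -> o F]
moF ⇒ mooF   [F -> o F]
mooF ⇒ moooF   [F -> o F]
moooF ⇒ mooooF   [F -> o F]
mooooF ⇒ moooooF   [F -> o F]
moooooF ⇒ moooooo   [F -> o]

S ⇒ mF ⇒ moF ⇒ mooF ⇒ moooF ⇒ mooooF ⇒ moooooF ⇒ moooooo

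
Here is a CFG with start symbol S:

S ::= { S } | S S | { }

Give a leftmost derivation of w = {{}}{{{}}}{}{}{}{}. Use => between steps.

S=>SS=>SSS=>SSSS=>{S}SSS=>{{}}SSS=>{{}}{S}SS=>{{}}{{S}}SS=>{{}}{{{}}}SS=>{{}}{{{}}}SSS=>{{}}{{{}}}{}SS=>{{}}{{{}}}{}SSS=>{{}}{{{}}}{}{}SS=>{{}}{{{}}}{}{}{}S=>{{}}{{{}}}{}{}{}{}

S => SS   [S ::= S S]
SS => SSS   [S ::= S S]
SSS => SSSS   [S ::= S S]
SSSS => {S}SSS   [S ::= { S }]
{S}SSS => {{}}SSS   [S ::= { }]
{{}}SSS => {{}}{S}SS   [S ::= { S }]
{{}}{S}SS => {{}}{{S}}SS   [S ::= { S }]
{{}}{{S}}SS => {{}}{{{}}}SS   [S ::= { }]
{{}}{{{}}}SS => {{}}{{{}}}SSS   [S ::= S S]
{{}}{{{}}}SSS => {{}}{{{}}}{}SS   [S ::= { }]
{{}}{{{}}}{}SS => {{}}{{{}}}{}SSS   [S ::= S S]
{{}}{{{}}}{}SSS => {{}}{{{}}}{}{}SS   [S ::= { }]
{{}}{{{}}}{}{}SS => {{}}{{{}}}{}{}{}S   [S ::= { }]
{{}}{{{}}}{}{}{}S => {{}}{{{}}}{}{}{}{}   [S ::= { }]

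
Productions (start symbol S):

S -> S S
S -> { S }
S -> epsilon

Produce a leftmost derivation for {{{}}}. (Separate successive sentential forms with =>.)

S => SS => SSS => {S}SS => {{S}}SS => {{SS}}SS => {{{S}S}}SS => {{{}S}}SS => {{{}}}SS => {{{}}}S => {{{}}}

S => SS   [S -> S S]
SS => SSS   [S -> S S]
SSS => {S}SS   [S -> { S }]
{S}SS => {{S}}SS   [S -> { S }]
{{S}}SS => {{SS}}SS   [S -> S S]
{{SS}}SS => {{{S}S}}SS   [S -> { S }]
{{{S}S}}SS => {{{}S}}SS   [S -> epsilon]
{{{}S}}SS => {{{}}}SS   [S -> epsilon]
{{{}}}SS => {{{}}}S   [S -> epsilon]
{{{}}}S => {{{}}}   [S -> epsilon]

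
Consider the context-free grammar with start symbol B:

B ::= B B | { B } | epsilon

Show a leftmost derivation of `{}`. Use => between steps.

B=>BB=>BBB=>{B}BB=>{}BB=>{}B=>{}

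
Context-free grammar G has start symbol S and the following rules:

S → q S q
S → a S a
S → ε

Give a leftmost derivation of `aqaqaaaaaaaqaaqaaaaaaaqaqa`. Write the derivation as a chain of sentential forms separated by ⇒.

S ⇒ aSa ⇒ aqSqa ⇒ aqaSaqa ⇒ aqaqSqaqa ⇒ aqaqaSaqaqa ⇒ aqaqaaSaaqaqa ⇒ aqaqaaaSaaaqaqa ⇒ aqaqaaaaSaaaaqaqa ⇒ aqaqaaaaaSaaaaaqaqa ⇒ aqaqaaaaaaSaaaaaaqaqa ⇒ aqaqaaaaaaaSaaaaaaaqaqa ⇒ aqaqaaaaaaaqSqaaaaaaaqaqa ⇒ aqaqaaaaaaaqaSaqaaaaaaaqaqa ⇒ aqaqaaaaaaaqaaqaaaaaaaqaqa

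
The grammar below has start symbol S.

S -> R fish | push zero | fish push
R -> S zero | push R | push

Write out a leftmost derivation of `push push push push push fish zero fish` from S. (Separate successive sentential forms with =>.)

S => R fish => push R fish => push S zero fish => push R fish zero fish => push push R fish zero fish => push push push R fish zero fish => push push push push R fish zero fish => push push push push push fish zero fish

S => R fish   [S -> R fish]
R fish => push R fish   [R -> push R]
push R fish => push S zero fish   [R -> S zero]
push S zero fish => push R fish zero fish   [S -> R fish]
push R fish zero fish => push push R fish zero fish   [R -> push R]
push push R fish zero fish => push push push R fish zero fish   [R -> push R]
push push push R fish zero fish => push push push push R fish zero fish   [R -> push R]
push push push push R fish zero fish => push push push push push fish zero fish   [R -> push]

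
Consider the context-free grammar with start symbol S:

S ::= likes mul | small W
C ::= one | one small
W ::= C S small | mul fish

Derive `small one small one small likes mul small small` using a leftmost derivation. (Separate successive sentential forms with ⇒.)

S ⇒ small W   [S ::= small W]
small W ⇒ small C S small   [W ::= C S small]
small C S small ⇒ small one S small   [C ::= one]
small one S small ⇒ small one small W small   [S ::= small W]
small one small W small ⇒ small one small C S small small   [W ::= C S small]
small one small C S small small ⇒ small one small one small S small small   [C ::= one small]
small one small one small S small small ⇒ small one small one small likes mul small small   [S ::= likes mul]

S ⇒ small W ⇒ small C S small ⇒ small one S small ⇒ small one small W small ⇒ small one small C S small small ⇒ small one small one small S small small ⇒ small one small one small likes mul small small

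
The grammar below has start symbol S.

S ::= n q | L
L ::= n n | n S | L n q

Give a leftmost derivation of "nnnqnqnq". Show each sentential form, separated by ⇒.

S ⇒ L   [S ::= L]
L ⇒ Lnq   [L ::= L n q]
Lnq ⇒ Lnqnq   [L ::= L n q]
Lnqnq ⇒ nSnqnq   [L ::= n S]
nSnqnq ⇒ nLnqnq   [S ::= L]
nLnqnq ⇒ nnSnqnq   [L ::= n S]
nnSnqnq ⇒ nnnqnqnq   [S ::= n q]

S⇒L⇒Lnq⇒Lnqnq⇒nSnqnq⇒nLnqnq⇒nnSnqnq⇒nnnqnqnq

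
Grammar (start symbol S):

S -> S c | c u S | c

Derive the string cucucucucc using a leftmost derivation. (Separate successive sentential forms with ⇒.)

S ⇒ cuS   [S -> c u S]
cuS ⇒ cucuS   [S -> c u S]
cucuS ⇒ cucucuS   [S -> c u S]
cucucuS ⇒ cucucuSc   [S -> S c]
cucucuSc ⇒ cucucucuSc   [S -> c u S]
cucucucuSc ⇒ cucucucucc   [S -> c]

S ⇒ cuS ⇒ cucuS ⇒ cucucuS ⇒ cucucuSc ⇒ cucucucuSc ⇒ cucucucucc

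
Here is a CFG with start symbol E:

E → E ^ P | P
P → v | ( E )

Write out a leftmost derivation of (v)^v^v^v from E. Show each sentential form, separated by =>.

E => E^P   [E → E ^ P]
E^P => E^P^P   [E → E ^ P]
E^P^P => E^P^P^P   [E → E ^ P]
E^P^P^P => P^P^P^P   [E → P]
P^P^P^P => (E)^P^P^P   [P → ( E )]
(E)^P^P^P => (P)^P^P^P   [E → P]
(P)^P^P^P => (v)^P^P^P   [P → v]
(v)^P^P^P => (v)^v^P^P   [P → v]
(v)^v^P^P => (v)^v^v^P   [P → v]
(v)^v^v^P => (v)^v^v^v   [P → v]

E => E^P => E^P^P => E^P^P^P => P^P^P^P => (E)^P^P^P => (P)^P^P^P => (v)^P^P^P => (v)^v^P^P => (v)^v^v^P => (v)^v^v^v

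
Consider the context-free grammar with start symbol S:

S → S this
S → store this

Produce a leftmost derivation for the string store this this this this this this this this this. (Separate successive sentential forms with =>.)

S => S this   [S → S this]
S this => S this this   [S → S this]
S this this => S this this this   [S → S this]
S this this this => S this this this this   [S → S this]
S this this this this => S this this this this this   [S → S this]
S this this this this this => S this this this this this this   [S → S this]
S this this this this this this => S this this this this this this this   [S → S this]
S this this this this this this this => S this this this this this this this this   [S → S this]
S this this this this this this this this => store this this this this this this this this this   [S → store this]

S => S this => S this this => S this this this => S this this this this => S this this this this this => S this this this this this this => S this this this this this this this => S this this this this this this this this => store this this this this this this this this this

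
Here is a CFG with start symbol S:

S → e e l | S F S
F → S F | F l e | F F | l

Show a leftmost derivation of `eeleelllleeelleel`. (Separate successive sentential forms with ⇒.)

S⇒SFS⇒SFSFS⇒eelFSFS⇒eelFleSFS⇒eelFFleSFS⇒eelSFFleSFS⇒eeleelFFleSFS⇒eeleellFleSFS⇒eeleelllleSFS⇒eeleelllleeelFS⇒eeleelllleeellS⇒eeleelllleeelleel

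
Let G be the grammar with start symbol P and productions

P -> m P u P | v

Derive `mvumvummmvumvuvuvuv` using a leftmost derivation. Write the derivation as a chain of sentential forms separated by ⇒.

P ⇒ mPuP   [P -> m P u P]
mPuP ⇒ mvuP   [P -> v]
mvuP ⇒ mvumPuP   [P -> m P u P]
mvumPuP ⇒ mvumvuP   [P -> v]
mvumvuP ⇒ mvumvumPuP   [P -> m P u P]
mvumvumPuP ⇒ mvumvummPuPuP   [P -> m P u P]
mvumvummPuPuP ⇒ mvumvummmPuPuPuP   [P -> m P u P]
mvumvummmPuPuPuP ⇒ mvumvummmvuPuPuP   [P -> v]
mvumvummmvuPuPuP ⇒ mvumvummmvumPuPuPuP   [P -> m P u P]
mvumvummmvumPuPuPuP ⇒ mvumvummmvumvuPuPuP   [P -> v]
mvumvummmvumvuPuPuP ⇒ mvumvummmvumvuvuPuP   [P -> v]
mvumvummmvumvuvuPuP ⇒ mvumvummmvumvuvuvuP   [P -> v]
mvumvummmvumvuvuvuP ⇒ mvumvummmvumvuvuvuv   [P -> v]

P⇒mPuP⇒mvuP⇒mvumPuP⇒mvumvuP⇒mvumvumPuP⇒mvumvummPuPuP⇒mvumvummmPuPuPuP⇒mvumvummmvuPuPuP⇒mvumvummmvumPuPuPuP⇒mvumvummmvumvuPuPuP⇒mvumvummmvumvuvuPuP⇒mvumvummmvumvuvuvuP⇒mvumvummmvumvuvuvuv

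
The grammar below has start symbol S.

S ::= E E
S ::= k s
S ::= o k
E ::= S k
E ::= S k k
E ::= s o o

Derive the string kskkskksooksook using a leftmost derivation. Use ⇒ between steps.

S ⇒ EE   [S ::= E E]
EE ⇒ SkE   [E ::= S k]
SkE ⇒ kskE   [S ::= k s]
kskE ⇒ kskSk   [E ::= S k]
kskSk ⇒ kskEEk   [S ::= E E]
kskEEk ⇒ kskSkEk   [E ::= S k]
kskSkEk ⇒ kskEEkEk   [S ::= E E]
kskEEkEk ⇒ kskSkkEkEk   [E ::= S k k]
kskSkkEkEk ⇒ kskkskkEkEk   [S ::= k s]
kskkskkEkEk ⇒ kskkskksookEk   [E ::= s o o]
kskkskksookEk ⇒ kskkskksooksook   [E ::= s o o]

S ⇒ EE ⇒ SkE ⇒ kskE ⇒ kskSk ⇒ kskEEk ⇒ kskSkEk ⇒ kskEEkEk ⇒ kskSkkEkEk ⇒ kskkskkEkEk ⇒ kskkskksookEk ⇒ kskkskksooksook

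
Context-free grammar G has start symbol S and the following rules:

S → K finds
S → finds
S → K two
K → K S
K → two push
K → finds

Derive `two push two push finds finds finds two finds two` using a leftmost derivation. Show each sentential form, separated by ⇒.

S ⇒ K two ⇒ K S two ⇒ K S S two ⇒ two push S S two ⇒ two push K two S two ⇒ two push K S two S two ⇒ two push K S S two S two ⇒ two push two push S S two S two ⇒ two push two push K finds S two S two ⇒ two push two push finds finds S two S two ⇒ two push two push finds finds finds two S two ⇒ two push two push finds finds finds two finds two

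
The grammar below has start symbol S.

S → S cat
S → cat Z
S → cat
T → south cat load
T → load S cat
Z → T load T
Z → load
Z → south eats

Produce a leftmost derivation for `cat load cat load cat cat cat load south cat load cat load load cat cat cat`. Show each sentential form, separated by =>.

S => cat Z => cat T load T => cat load S cat load T => cat load cat Z cat load T => cat load cat T load T cat load T => cat load cat load S cat load T cat load T => cat load cat load S cat cat load T cat load T => cat load cat load cat cat cat load T cat load T => cat load cat load cat cat cat load south cat load cat load T => cat load cat load cat cat cat load south cat load cat load load S cat => cat load cat load cat cat cat load south cat load cat load load S cat cat => cat load cat load cat cat cat load south cat load cat load load cat cat cat

S => cat Z   [S → cat Z]
cat Z => cat T load T   [Z → T load T]
cat T load T => cat load S cat load T   [T → load S cat]
cat load S cat load T => cat load cat Z cat load T   [S → cat Z]
cat load cat Z cat load T => cat load cat T load T cat load T   [Z → T load T]
cat load cat T load T cat load T => cat load cat load S cat load T cat load T   [T → load S cat]
cat load cat load S cat load T cat load T => cat load cat load S cat cat load T cat load T   [S → S cat]
cat load cat load S cat cat load T cat load T => cat load cat load cat cat cat load T cat load T   [S → cat]
cat load cat load cat cat cat load T cat load T => cat load cat load cat cat cat load south cat load cat load T   [T → south cat load]
cat load cat load cat cat cat load south cat load cat load T => cat load cat load cat cat cat load south cat load cat load load S cat   [T → load S cat]
cat load cat load cat cat cat load south cat load cat load load S cat => cat load cat load cat cat cat load south cat load cat load load S cat cat   [S → S cat]
cat load cat load cat cat cat load south cat load cat load load S cat cat => cat load cat load cat cat cat load south cat load cat load load cat cat cat   [S → cat]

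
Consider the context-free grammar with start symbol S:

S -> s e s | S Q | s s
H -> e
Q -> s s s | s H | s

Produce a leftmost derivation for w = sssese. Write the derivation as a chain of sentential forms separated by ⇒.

S⇒SQ⇒SQQ⇒ssQQ⇒sssHQ⇒ssseQ⇒sssesH⇒sssese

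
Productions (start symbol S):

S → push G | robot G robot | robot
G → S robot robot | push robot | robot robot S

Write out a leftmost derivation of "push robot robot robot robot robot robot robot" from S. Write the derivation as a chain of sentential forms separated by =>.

S => push G => push S robot robot => push robot G robot robot robot => push robot robot robot S robot robot robot => push robot robot robot robot robot robot robot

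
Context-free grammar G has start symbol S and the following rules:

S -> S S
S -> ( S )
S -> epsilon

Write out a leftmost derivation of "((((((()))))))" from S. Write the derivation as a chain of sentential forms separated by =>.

S => SS => (S)S => ((S))S => (((S)))S => ((((S))))S => (((((S)))))S => ((((((S))))))S => (((((((S)))))))S => ((((((()))))))S => ((((((()))))))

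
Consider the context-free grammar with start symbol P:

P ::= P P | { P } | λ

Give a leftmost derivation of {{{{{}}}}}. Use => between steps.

P=>PP=>{P}P=>{{P}}P=>{{PP}}P=>{{{P}P}}P=>{{{{P}}P}}P=>{{{{{P}}}P}}P=>{{{{{}}}P}}P=>{{{{{}}}}}P=>{{{{{}}}}}

P => PP   [P ::= P P]
PP => {P}P   [P ::= { P }]
{P}P => {{P}}P   [P ::= { P }]
{{P}}P => {{PP}}P   [P ::= P P]
{{PP}}P => {{{P}P}}P   [P ::= { P }]
{{{P}P}}P => {{{{P}}P}}P   [P ::= { P }]
{{{{P}}P}}P => {{{{{P}}}P}}P   [P ::= { P }]
{{{{{P}}}P}}P => {{{{{}}}P}}P   [P ::= λ]
{{{{{}}}P}}P => {{{{{}}}}}P   [P ::= λ]
{{{{{}}}}}P => {{{{{}}}}}   [P ::= λ]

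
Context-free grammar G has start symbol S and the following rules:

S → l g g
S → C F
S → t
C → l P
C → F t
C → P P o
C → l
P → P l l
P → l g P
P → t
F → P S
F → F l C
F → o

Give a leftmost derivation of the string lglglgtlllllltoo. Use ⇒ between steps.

S ⇒ CF ⇒ PPoF ⇒ PllPoF ⇒ lgPllPoF ⇒ lglgPllPoF ⇒ lglgPllllPoF ⇒ lglgPllllllPoF ⇒ lglglgPllllllPoF ⇒ lglglgtllllllPoF ⇒ lglglgtlllllltoF ⇒ lglglgtlllllltoo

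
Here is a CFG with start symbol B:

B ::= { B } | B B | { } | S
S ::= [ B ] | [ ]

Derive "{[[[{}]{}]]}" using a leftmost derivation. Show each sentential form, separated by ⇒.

B ⇒ {B}   [B ::= { B }]
{B} ⇒ {S}   [B ::= S]
{S} ⇒ {[B]}   [S ::= [ B ]]
{[B]} ⇒ {[S]}   [B ::= S]
{[S]} ⇒ {[[B]]}   [S ::= [ B ]]
{[[B]]} ⇒ {[[BB]]}   [B ::= B B]
{[[BB]]} ⇒ {[[SB]]}   [B ::= S]
{[[SB]]} ⇒ {[[[B]B]]}   [S ::= [ B ]]
{[[[B]B]]} ⇒ {[[[{}]B]]}   [B ::= { }]
{[[[{}]B]]} ⇒ {[[[{}]{}]]}   [B ::= { }]

B⇒{B}⇒{S}⇒{[B]}⇒{[S]}⇒{[[B]]}⇒{[[BB]]}⇒{[[SB]]}⇒{[[[B]B]]}⇒{[[[{}]B]]}⇒{[[[{}]{}]]}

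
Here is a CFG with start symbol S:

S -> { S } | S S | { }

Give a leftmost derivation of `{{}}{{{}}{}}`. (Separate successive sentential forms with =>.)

S => SS => {S}S => {{}}S => {{}}{S} => {{}}{SS} => {{}}{{S}S} => {{}}{{{}}S} => {{}}{{{}}{}}

S => SS   [S -> S S]
SS => {S}S   [S -> { S }]
{S}S => {{}}S   [S -> { }]
{{}}S => {{}}{S}   [S -> { S }]
{{}}{S} => {{}}{SS}   [S -> S S]
{{}}{SS} => {{}}{{S}S}   [S -> { S }]
{{}}{{S}S} => {{}}{{{}}S}   [S -> { }]
{{}}{{{}}S} => {{}}{{{}}{}}   [S -> { }]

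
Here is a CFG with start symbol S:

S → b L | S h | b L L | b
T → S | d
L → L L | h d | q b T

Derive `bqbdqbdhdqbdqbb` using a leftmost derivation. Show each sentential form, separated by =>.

S => bLL => bLLL => bLLLL => bqbTLLL => bqbdLLL => bqbdqbTLL => bqbdqbdLL => bqbdqbdLLL => bqbdqbdhdLL => bqbdqbdhdqbTL => bqbdqbdhdqbdL => bqbdqbdhdqbdqbT => bqbdqbdhdqbdqbS => bqbdqbdhdqbdqbb

S => bLL   [S → b L L]
bLL => bLLL   [L → L L]
bLLL => bLLLL   [L → L L]
bLLLL => bqbTLLL   [L → q b T]
bqbTLLL => bqbdLLL   [T → d]
bqbdLLL => bqbdqbTLL   [L → q b T]
bqbdqbTLL => bqbdqbdLL   [T → d]
bqbdqbdLL => bqbdqbdLLL   [L → L L]
bqbdqbdLLL => bqbdqbdhdLL   [L → h d]
bqbdqbdhdLL => bqbdqbdhdqbTL   [L → q b T]
bqbdqbdhdqbTL => bqbdqbdhdqbdL   [T → d]
bqbdqbdhdqbdL => bqbdqbdhdqbdqbT   [L → q b T]
bqbdqbdhdqbdqbT => bqbdqbdhdqbdqbS   [T → S]
bqbdqbdhdqbdqbS => bqbdqbdhdqbdqbb   [S → b]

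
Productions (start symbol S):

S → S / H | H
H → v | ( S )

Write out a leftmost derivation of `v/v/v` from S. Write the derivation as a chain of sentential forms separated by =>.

S=>S/H=>S/H/H=>H/H/H=>v/H/H=>v/v/H=>v/v/v

S => S/H   [S → S / H]
S/H => S/H/H   [S → S / H]
S/H/H => H/H/H   [S → H]
H/H/H => v/H/H   [H → v]
v/H/H => v/v/H   [H → v]
v/v/H => v/v/v   [H → v]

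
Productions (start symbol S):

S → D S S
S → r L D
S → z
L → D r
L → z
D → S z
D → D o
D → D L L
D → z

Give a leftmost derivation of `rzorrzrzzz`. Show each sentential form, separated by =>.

S => rLD   [S → r L D]
rLD => rDrD   [L → D r]
rDrD => rDorD   [D → D o]
rDorD => rzorD   [D → z]
rzorD => rzorSz   [D → S z]
rzorSz => rzorrLDz   [S → r L D]
rzorrLDz => rzorrDrDz   [L → D r]
rzorrDrDz => rzorrzrDz   [D → z]
rzorrzrDz => rzorrzrSzz   [D → S z]
rzorrzrSzz => rzorrzrzzz   [S → z]

S => rLD => rDrD => rDorD => rzorD => rzorSz => rzorrLDz => rzorrDrDz => rzorrzrDz => rzorrzrSzz => rzorrzrzzz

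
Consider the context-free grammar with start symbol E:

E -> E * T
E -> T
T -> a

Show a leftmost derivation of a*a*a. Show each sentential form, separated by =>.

E => E*T => E*T*T => T*T*T => a*T*T => a*a*T => a*a*a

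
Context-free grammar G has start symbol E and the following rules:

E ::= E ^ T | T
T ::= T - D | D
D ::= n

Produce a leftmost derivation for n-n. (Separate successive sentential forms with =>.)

E => T => T-D => D-D => n-D => n-n

E => T   [E ::= T]
T => T-D   [T ::= T - D]
T-D => D-D   [T ::= D]
D-D => n-D   [D ::= n]
n-D => n-n   [D ::= n]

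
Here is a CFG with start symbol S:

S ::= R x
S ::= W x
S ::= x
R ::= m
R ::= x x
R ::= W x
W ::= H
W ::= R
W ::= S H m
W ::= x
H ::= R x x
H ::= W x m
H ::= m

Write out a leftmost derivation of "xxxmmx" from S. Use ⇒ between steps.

S ⇒ Wx ⇒ SHmx ⇒ RxHmx ⇒ xxxHmx ⇒ xxxmmx

S ⇒ Wx   [S ::= W x]
Wx ⇒ SHmx   [W ::= S H m]
SHmx ⇒ RxHmx   [S ::= R x]
RxHmx ⇒ xxxHmx   [R ::= x x]
xxxHmx ⇒ xxxmmx   [H ::= m]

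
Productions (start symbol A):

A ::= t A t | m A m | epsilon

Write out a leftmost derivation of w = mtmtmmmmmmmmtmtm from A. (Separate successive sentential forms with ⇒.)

A ⇒ mAm   [A ::= m A m]
mAm ⇒ mtAtm   [A ::= t A t]
mtAtm ⇒ mtmAmtm   [A ::= m A m]
mtmAmtm ⇒ mtmtAtmtm   [A ::= t A t]
mtmtAtmtm ⇒ mtmtmAmtmtm   [A ::= m A m]
mtmtmAmtmtm ⇒ mtmtmmAmmtmtm   [A ::= m A m]
mtmtmmAmmtmtm ⇒ mtmtmmmAmmmtmtm   [A ::= m A m]
mtmtmmmAmmmtmtm ⇒ mtmtmmmmAmmmmtmtm   [A ::= m A m]
mtmtmmmmAmmmmtmtm ⇒ mtmtmmmmmmmmtmtm   [A ::= epsilon]

A⇒mAm⇒mtAtm⇒mtmAmtm⇒mtmtAtmtm⇒mtmtmAmtmtm⇒mtmtmmAmmtmtm⇒mtmtmmmAmmmtmtm⇒mtmtmmmmAmmmmtmtm⇒mtmtmmmmmmmmtmtm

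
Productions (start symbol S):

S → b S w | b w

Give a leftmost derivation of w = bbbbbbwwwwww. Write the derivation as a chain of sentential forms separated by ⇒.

S ⇒ bSw   [S → b S w]
bSw ⇒ bbSww   [S → b S w]
bbSww ⇒ bbbSwww   [S → b S w]
bbbSwww ⇒ bbbbSwwww   [S → b S w]
bbbbSwwww ⇒ bbbbbSwwwww   [S → b S w]
bbbbbSwwwww ⇒ bbbbbbwwwwww   [S → b w]

S ⇒ bSw ⇒ bbSww ⇒ bbbSwww ⇒ bbbbSwwww ⇒ bbbbbSwwwww ⇒ bbbbbbwwwwww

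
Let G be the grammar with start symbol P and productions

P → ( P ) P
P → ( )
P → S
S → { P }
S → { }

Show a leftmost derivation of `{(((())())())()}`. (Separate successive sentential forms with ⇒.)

P⇒S⇒{P}⇒{(P)P}⇒{((P)P)P}⇒{(((P)P)P)P}⇒{(((())P)P)P}⇒{(((())())P)P}⇒{(((())())())P}⇒{(((())())())()}

P ⇒ S   [P → S]
S ⇒ {P}   [S → { P }]
{P} ⇒ {(P)P}   [P → ( P ) P]
{(P)P} ⇒ {((P)P)P}   [P → ( P ) P]
{((P)P)P} ⇒ {(((P)P)P)P}   [P → ( P ) P]
{(((P)P)P)P} ⇒ {(((())P)P)P}   [P → ( )]
{(((())P)P)P} ⇒ {(((())())P)P}   [P → ( )]
{(((())())P)P} ⇒ {(((())())())P}   [P → ( )]
{(((())())())P} ⇒ {(((())())())()}   [P → ( )]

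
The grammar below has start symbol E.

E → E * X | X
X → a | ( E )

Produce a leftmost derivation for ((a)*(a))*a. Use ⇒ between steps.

E ⇒ E*X   [E → E * X]
E*X ⇒ X*X   [E → X]
X*X ⇒ (E)*X   [X → ( E )]
(E)*X ⇒ (E*X)*X   [E → E * X]
(E*X)*X ⇒ (X*X)*X   [E → X]
(X*X)*X ⇒ ((E)*X)*X   [X → ( E )]
((E)*X)*X ⇒ ((X)*X)*X   [E → X]
((X)*X)*X ⇒ ((a)*X)*X   [X → a]
((a)*X)*X ⇒ ((a)*(E))*X   [X → ( E )]
((a)*(E))*X ⇒ ((a)*(X))*X   [E → X]
((a)*(X))*X ⇒ ((a)*(a))*X   [X → a]
((a)*(a))*X ⇒ ((a)*(a))*a   [X → a]

E⇒E*X⇒X*X⇒(E)*X⇒(E*X)*X⇒(X*X)*X⇒((E)*X)*X⇒((X)*X)*X⇒((a)*X)*X⇒((a)*(E))*X⇒((a)*(X))*X⇒((a)*(a))*X⇒((a)*(a))*a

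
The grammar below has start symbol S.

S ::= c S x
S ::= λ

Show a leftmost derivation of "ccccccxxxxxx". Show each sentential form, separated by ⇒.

S ⇒ cSx ⇒ ccSxx ⇒ cccSxxx ⇒ ccccSxxxx ⇒ cccccSxxxxx ⇒ ccccccSxxxxxx ⇒ ccccccxxxxxx

S ⇒ cSx   [S ::= c S x]
cSx ⇒ ccSxx   [S ::= c S x]
ccSxx ⇒ cccSxxx   [S ::= c S x]
cccSxxx ⇒ ccccSxxxx   [S ::= c S x]
ccccSxxxx ⇒ cccccSxxxxx   [S ::= c S x]
cccccSxxxxx ⇒ ccccccSxxxxxx   [S ::= c S x]
ccccccSxxxxxx ⇒ ccccccxxxxxx   [S ::= λ]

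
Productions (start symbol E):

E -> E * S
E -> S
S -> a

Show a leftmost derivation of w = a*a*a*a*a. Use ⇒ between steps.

E ⇒ E*S ⇒ E*S*S ⇒ E*S*S*S ⇒ E*S*S*S*S ⇒ S*S*S*S*S ⇒ a*S*S*S*S ⇒ a*a*S*S*S ⇒ a*a*a*S*S ⇒ a*a*a*a*S ⇒ a*a*a*a*a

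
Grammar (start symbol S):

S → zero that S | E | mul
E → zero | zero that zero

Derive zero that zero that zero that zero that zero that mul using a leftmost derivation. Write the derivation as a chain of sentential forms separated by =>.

S => zero that S => zero that zero that S => zero that zero that zero that S => zero that zero that zero that zero that S => zero that zero that zero that zero that zero that S => zero that zero that zero that zero that zero that mul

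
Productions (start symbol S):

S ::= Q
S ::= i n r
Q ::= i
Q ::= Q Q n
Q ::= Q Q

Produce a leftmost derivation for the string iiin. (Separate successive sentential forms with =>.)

S=>Q=>QQn=>QQQn=>iQQn=>iiQn=>iiin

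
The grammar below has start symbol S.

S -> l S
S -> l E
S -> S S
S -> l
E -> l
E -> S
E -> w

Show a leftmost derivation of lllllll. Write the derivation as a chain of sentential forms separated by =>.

S => lS   [S -> l S]
lS => llE   [S -> l E]
llE => llS   [E -> S]
llS => lllS   [S -> l S]
lllS => llllS   [S -> l S]
llllS => lllllS   [S -> l S]
lllllS => lllllSS   [S -> S S]
lllllSS => llllllS   [S -> l]
llllllS => lllllll   [S -> l]

S=>lS=>llE=>llS=>lllS=>llllS=>lllllS=>lllllSS=>llllllS=>lllllll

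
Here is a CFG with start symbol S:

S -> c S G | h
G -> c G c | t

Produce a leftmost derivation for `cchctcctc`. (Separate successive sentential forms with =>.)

S => cSG => ccSGG => cchGG => cchcGcG => cchctcG => cchctccGc => cchctcctc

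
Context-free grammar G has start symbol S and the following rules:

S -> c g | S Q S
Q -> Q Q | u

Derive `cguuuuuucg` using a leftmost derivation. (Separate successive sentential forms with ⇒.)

S ⇒ SQS   [S -> S Q S]
SQS ⇒ cgQS   [S -> c g]
cgQS ⇒ cgQQS   [Q -> Q Q]
cgQQS ⇒ cguQS   [Q -> u]
cguQS ⇒ cguQQS   [Q -> Q Q]
cguQQS ⇒ cguQQQS   [Q -> Q Q]
cguQQQS ⇒ cguQQQQS   [Q -> Q Q]
cguQQQQS ⇒ cguuQQQS   [Q -> u]
cguuQQQS ⇒ cguuQQQQS   [Q -> Q Q]
cguuQQQQS ⇒ cguuuQQQS   [Q -> u]
cguuuQQQS ⇒ cguuuuQQS   [Q -> u]
cguuuuQQS ⇒ cguuuuuQS   [Q -> u]
cguuuuuQS ⇒ cguuuuuuS   [Q -> u]
cguuuuuuS ⇒ cguuuuuucg   [S -> c g]

S ⇒ SQS ⇒ cgQS ⇒ cgQQS ⇒ cguQS ⇒ cguQQS ⇒ cguQQQS ⇒ cguQQQQS ⇒ cguuQQQS ⇒ cguuQQQQS ⇒ cguuuQQQS ⇒ cguuuuQQS ⇒ cguuuuuQS ⇒ cguuuuuuS ⇒ cguuuuuucg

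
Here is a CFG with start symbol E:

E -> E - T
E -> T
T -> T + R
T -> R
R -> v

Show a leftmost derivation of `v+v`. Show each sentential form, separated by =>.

E => T   [E -> T]
T => T+R   [T -> T + R]
T+R => R+R   [T -> R]
R+R => v+R   [R -> v]
v+R => v+v   [R -> v]

E=>T=>T+R=>R+R=>v+R=>v+v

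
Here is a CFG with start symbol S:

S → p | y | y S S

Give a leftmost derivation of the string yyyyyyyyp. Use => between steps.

S => ySS => yySSS => yyySSSS => yyyySSS => yyyyySSSS => yyyyyySSS => yyyyyyySS => yyyyyyyyS => yyyyyyyyp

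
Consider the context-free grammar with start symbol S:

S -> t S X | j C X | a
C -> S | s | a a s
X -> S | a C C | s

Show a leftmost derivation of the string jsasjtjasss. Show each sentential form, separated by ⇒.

S ⇒ jCX ⇒ jsX ⇒ jsaCC ⇒ jsasC ⇒ jsasS ⇒ jsasjCX ⇒ jsasjSX ⇒ jsasjtSXX ⇒ jsasjtjCXXX ⇒ jsasjtjSXXX ⇒ jsasjtjaXXX ⇒ jsasjtjasXX ⇒ jsasjtjassX ⇒ jsasjtjasss

S ⇒ jCX   [S -> j C X]
jCX ⇒ jsX   [C -> s]
jsX ⇒ jsaCC   [X -> a C C]
jsaCC ⇒ jsasC   [C -> s]
jsasC ⇒ jsasS   [C -> S]
jsasS ⇒ jsasjCX   [S -> j C X]
jsasjCX ⇒ jsasjSX   [C -> S]
jsasjSX ⇒ jsasjtSXX   [S -> t S X]
jsasjtSXX ⇒ jsasjtjCXXX   [S -> j C X]
jsasjtjCXXX ⇒ jsasjtjSXXX   [C -> S]
jsasjtjSXXX ⇒ jsasjtjaXXX   [S -> a]
jsasjtjaXXX ⇒ jsasjtjasXX   [X -> s]
jsasjtjasXX ⇒ jsasjtjassX   [X -> s]
jsasjtjassX ⇒ jsasjtjasss   [X -> s]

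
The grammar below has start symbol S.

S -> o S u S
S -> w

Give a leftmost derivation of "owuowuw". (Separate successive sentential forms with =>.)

S => oSuS   [S -> o S u S]
oSuS => owuS   [S -> w]
owuS => owuoSuS   [S -> o S u S]
owuoSuS => owuowuS   [S -> w]
owuowuS => owuowuw   [S -> w]

S=>oSuS=>owuS=>owuoSuS=>owuowuS=>owuowuw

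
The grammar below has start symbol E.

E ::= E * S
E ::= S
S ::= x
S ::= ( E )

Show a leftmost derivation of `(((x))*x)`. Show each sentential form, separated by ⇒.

E⇒S⇒(E)⇒(E*S)⇒(S*S)⇒((E)*S)⇒((S)*S)⇒(((E))*S)⇒(((S))*S)⇒(((x))*S)⇒(((x))*x)

E ⇒ S   [E ::= S]
S ⇒ (E)   [S ::= ( E )]
(E) ⇒ (E*S)   [E ::= E * S]
(E*S) ⇒ (S*S)   [E ::= S]
(S*S) ⇒ ((E)*S)   [S ::= ( E )]
((E)*S) ⇒ ((S)*S)   [E ::= S]
((S)*S) ⇒ (((E))*S)   [S ::= ( E )]
(((E))*S) ⇒ (((S))*S)   [E ::= S]
(((S))*S) ⇒ (((x))*S)   [S ::= x]
(((x))*S) ⇒ (((x))*x)   [S ::= x]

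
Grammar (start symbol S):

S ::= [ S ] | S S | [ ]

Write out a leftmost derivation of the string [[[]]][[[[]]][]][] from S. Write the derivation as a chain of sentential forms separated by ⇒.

S⇒SS⇒SSS⇒[S]SS⇒[[S]]SS⇒[[[]]]SS⇒[[[]]][S]S⇒[[[]]][SS]S⇒[[[]]][[S]S]S⇒[[[]]][[[S]]S]S⇒[[[]]][[[[]]]S]S⇒[[[]]][[[[]]][]]S⇒[[[]]][[[[]]][]][]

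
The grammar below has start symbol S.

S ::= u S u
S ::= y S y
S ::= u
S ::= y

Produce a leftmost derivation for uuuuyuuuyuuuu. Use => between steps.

S => uSu => uuSuu => uuuSuuu => uuuuSuuuu => uuuuySyuuuu => uuuuyuSuyuuuu => uuuuyuuuyuuuu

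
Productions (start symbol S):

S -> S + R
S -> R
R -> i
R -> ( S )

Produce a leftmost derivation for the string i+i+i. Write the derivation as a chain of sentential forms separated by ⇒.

S ⇒ S+R   [S -> S + R]
S+R ⇒ S+R+R   [S -> S + R]
S+R+R ⇒ R+R+R   [S -> R]
R+R+R ⇒ i+R+R   [R -> i]
i+R+R ⇒ i+i+R   [R -> i]
i+i+R ⇒ i+i+i   [R -> i]

S ⇒ S+R ⇒ S+R+R ⇒ R+R+R ⇒ i+R+R ⇒ i+i+R ⇒ i+i+i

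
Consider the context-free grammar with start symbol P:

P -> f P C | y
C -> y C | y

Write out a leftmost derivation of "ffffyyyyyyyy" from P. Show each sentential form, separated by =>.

P=>fPC=>ffPCC=>fffPCCC=>ffffPCCCC=>ffffyCCCC=>ffffyyCCC=>ffffyyyCCC=>ffffyyyyCCC=>ffffyyyyyCC=>ffffyyyyyyC=>ffffyyyyyyyC=>ffffyyyyyyyy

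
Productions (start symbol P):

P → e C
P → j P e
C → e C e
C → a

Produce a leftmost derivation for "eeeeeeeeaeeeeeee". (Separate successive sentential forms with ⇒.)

P ⇒ eC ⇒ eeCe ⇒ eeeCee ⇒ eeeeCeee ⇒ eeeeeCeeee ⇒ eeeeeeCeeeee ⇒ eeeeeeeCeeeeee ⇒ eeeeeeeeCeeeeeee ⇒ eeeeeeeeaeeeeeee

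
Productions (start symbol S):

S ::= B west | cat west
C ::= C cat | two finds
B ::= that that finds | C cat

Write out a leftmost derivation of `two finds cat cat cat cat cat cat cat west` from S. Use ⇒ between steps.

S ⇒ B west ⇒ C cat west ⇒ C cat cat west ⇒ C cat cat cat west ⇒ C cat cat cat cat west ⇒ C cat cat cat cat cat west ⇒ C cat cat cat cat cat cat west ⇒ C cat cat cat cat cat cat cat west ⇒ two finds cat cat cat cat cat cat cat west

S ⇒ B west   [S ::= B west]
B west ⇒ C cat west   [B ::= C cat]
C cat west ⇒ C cat cat west   [C ::= C cat]
C cat cat west ⇒ C cat cat cat west   [C ::= C cat]
C cat cat cat west ⇒ C cat cat cat cat west   [C ::= C cat]
C cat cat cat cat west ⇒ C cat cat cat cat cat west   [C ::= C cat]
C cat cat cat cat cat west ⇒ C cat cat cat cat cat cat west   [C ::= C cat]
C cat cat cat cat cat cat west ⇒ C cat cat cat cat cat cat cat west   [C ::= C cat]
C cat cat cat cat cat cat cat west ⇒ two finds cat cat cat cat cat cat cat west   [C ::= two finds]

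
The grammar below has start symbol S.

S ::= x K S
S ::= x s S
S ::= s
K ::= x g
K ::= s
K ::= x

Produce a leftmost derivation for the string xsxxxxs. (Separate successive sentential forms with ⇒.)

S ⇒ xKS   [S ::= x K S]
xKS ⇒ xsS   [K ::= s]
xsS ⇒ xsxKS   [S ::= x K S]
xsxKS ⇒ xsxxS   [K ::= x]
xsxxS ⇒ xsxxxKS   [S ::= x K S]
xsxxxKS ⇒ xsxxxxS   [K ::= x]
xsxxxxS ⇒ xsxxxxs   [S ::= s]

S⇒xKS⇒xsS⇒xsxKS⇒xsxxS⇒xsxxxKS⇒xsxxxxS⇒xsxxxxs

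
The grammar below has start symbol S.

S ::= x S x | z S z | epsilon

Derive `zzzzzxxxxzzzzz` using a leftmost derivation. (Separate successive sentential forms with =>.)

S => zSz => zzSzz => zzzSzzz => zzzzSzzzz => zzzzzSzzzzz => zzzzzxSxzzzzz => zzzzzxxSxxzzzzz => zzzzzxxxxzzzzz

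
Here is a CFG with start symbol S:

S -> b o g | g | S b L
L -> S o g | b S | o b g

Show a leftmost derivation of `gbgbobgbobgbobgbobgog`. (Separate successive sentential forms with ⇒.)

S ⇒ SbL ⇒ gbL ⇒ gbSog ⇒ gbSbLog ⇒ gbSbLbLog ⇒ gbSbLbLbLog ⇒ gbSbLbLbLbLog ⇒ gbgbLbLbLbLog ⇒ gbgbobgbLbLbLog ⇒ gbgbobgbobgbLbLog ⇒ gbgbobgbobgbobgbLog ⇒ gbgbobgbobgbobgbobgog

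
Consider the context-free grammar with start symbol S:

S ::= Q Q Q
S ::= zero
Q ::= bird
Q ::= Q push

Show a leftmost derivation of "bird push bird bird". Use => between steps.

S => Q Q Q   [S ::= Q Q Q]
Q Q Q => Q push Q Q   [Q ::= Q push]
Q push Q Q => bird push Q Q   [Q ::= bird]
bird push Q Q => bird push bird Q   [Q ::= bird]
bird push bird Q => bird push bird bird   [Q ::= bird]

S => Q Q Q => Q push Q Q => bird push Q Q => bird push bird Q => bird push bird bird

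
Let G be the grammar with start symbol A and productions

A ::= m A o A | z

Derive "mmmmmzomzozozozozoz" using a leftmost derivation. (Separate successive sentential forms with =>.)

A => mAoA => mmAoAoA => mmmAoAoAoA => mmmmAoAoAoAoA => mmmmmAoAoAoAoAoA => mmmmmzoAoAoAoAoA => mmmmmzomAoAoAoAoAoA => mmmmmzomzoAoAoAoAoA => mmmmmzomzozoAoAoAoA => mmmmmzomzozozoAoAoA => mmmmmzomzozozozoAoA => mmmmmzomzozozozozoA => mmmmmzomzozozozozoz

A => mAoA   [A ::= m A o A]
mAoA => mmAoAoA   [A ::= m A o A]
mmAoAoA => mmmAoAoAoA   [A ::= m A o A]
mmmAoAoAoA => mmmmAoAoAoAoA   [A ::= m A o A]
mmmmAoAoAoAoA => mmmmmAoAoAoAoAoA   [A ::= m A o A]
mmmmmAoAoAoAoAoA => mmmmmzoAoAoAoAoA   [A ::= z]
mmmmmzoAoAoAoAoA => mmmmmzomAoAoAoAoAoA   [A ::= m A o A]
mmmmmzomAoAoAoAoAoA => mmmmmzomzoAoAoAoAoA   [A ::= z]
mmmmmzomzoAoAoAoAoA => mmmmmzomzozoAoAoAoA   [A ::= z]
mmmmmzomzozoAoAoAoA => mmmmmzomzozozoAoAoA   [A ::= z]
mmmmmzomzozozoAoAoA => mmmmmzomzozozozoAoA   [A ::= z]
mmmmmzomzozozozoAoA => mmmmmzomzozozozozoA   [A ::= z]
mmmmmzomzozozozozoA => mmmmmzomzozozozozoz   [A ::= z]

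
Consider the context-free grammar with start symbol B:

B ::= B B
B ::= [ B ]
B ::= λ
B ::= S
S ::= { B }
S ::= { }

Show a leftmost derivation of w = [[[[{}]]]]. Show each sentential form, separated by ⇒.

B ⇒ [B]   [B ::= [ B ]]
[B] ⇒ [[B]]   [B ::= [ B ]]
[[B]] ⇒ [[[B]]]   [B ::= [ B ]]
[[[B]]] ⇒ [[[[B]]]]   [B ::= [ B ]]
[[[[B]]]] ⇒ [[[[BB]]]]   [B ::= B B]
[[[[BB]]]] ⇒ [[[[BBB]]]]   [B ::= B B]
[[[[BBB]]]] ⇒ [[[[SBB]]]]   [B ::= S]
[[[[SBB]]]] ⇒ [[[[{}BB]]]]   [S ::= { }]
[[[[{}BB]]]] ⇒ [[[[{}B]]]]   [B ::= λ]
[[[[{}B]]]] ⇒ [[[[{}]]]]   [B ::= λ]

B ⇒ [B] ⇒ [[B]] ⇒ [[[B]]] ⇒ [[[[B]]]] ⇒ [[[[BB]]]] ⇒ [[[[BBB]]]] ⇒ [[[[SBB]]]] ⇒ [[[[{}BB]]]] ⇒ [[[[{}B]]]] ⇒ [[[[{}]]]]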